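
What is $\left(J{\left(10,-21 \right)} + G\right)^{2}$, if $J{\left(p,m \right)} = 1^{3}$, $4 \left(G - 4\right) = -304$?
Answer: $5041$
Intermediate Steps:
$G = -72$ ($G = 4 + \frac{1}{4} \left(-304\right) = 4 - 76 = -72$)
$J{\left(p,m \right)} = 1$
$\left(J{\left(10,-21 \right)} + G\right)^{2} = \left(1 - 72\right)^{2} = \left(-71\right)^{2} = 5041$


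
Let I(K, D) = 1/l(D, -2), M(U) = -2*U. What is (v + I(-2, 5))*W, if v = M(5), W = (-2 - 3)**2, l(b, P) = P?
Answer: -525/2 ≈ -262.50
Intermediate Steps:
I(K, D) = -1/2 (I(K, D) = 1/(-2) = -1/2)
W = 25 (W = (-5)**2 = 25)
v = -10 (v = -2*5 = -10)
(v + I(-2, 5))*W = (-10 - 1/2)*25 = -21/2*25 = -525/2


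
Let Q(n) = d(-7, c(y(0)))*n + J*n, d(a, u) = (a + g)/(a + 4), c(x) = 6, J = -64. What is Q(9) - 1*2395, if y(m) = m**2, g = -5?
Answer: -2935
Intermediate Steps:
d(a, u) = (-5 + a)/(4 + a) (d(a, u) = (a - 5)/(a + 4) = (-5 + a)/(4 + a))
Q(n) = -60*n (Q(n) = ((-5 - 7)/(4 - 7))*n - 64*n = (-12/(-3))*n - 64*n = (-1/3*(-12))*n - 64*n = 4*n - 64*n = -60*n)
Q(9) - 1*2395 = -60*9 - 1*2395 = -540 - 2395 = -2935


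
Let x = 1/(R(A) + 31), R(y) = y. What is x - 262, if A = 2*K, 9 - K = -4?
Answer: -14933/57 ≈ -261.98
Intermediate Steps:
K = 13 (K = 9 - 1*(-4) = 9 + 4 = 13)
A = 26 (A = 2*13 = 26)
x = 1/57 (x = 1/(26 + 31) = 1/57 ≈ 0.017544)
x - 262 = 1/57 - 262 = -14933/57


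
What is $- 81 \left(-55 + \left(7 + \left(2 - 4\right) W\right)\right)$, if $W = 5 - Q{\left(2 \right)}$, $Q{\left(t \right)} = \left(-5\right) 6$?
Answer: $9558$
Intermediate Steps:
$Q{\left(t \right)} = -30$
$W = 35$ ($W = 5 - -30 = 5 + 30 = 35$)
$- 81 \left(-55 + \left(7 + \left(2 - 4\right) W\right)\right) = - 81 \left(-55 + \left(7 + \left(2 - 4\right) 35\right)\right) = - 81 \left(-55 + \left(7 - 70\right)\right) = - 81 \left(-55 - 63\right) = \left(-81\right) \left(-118\right) = 9558$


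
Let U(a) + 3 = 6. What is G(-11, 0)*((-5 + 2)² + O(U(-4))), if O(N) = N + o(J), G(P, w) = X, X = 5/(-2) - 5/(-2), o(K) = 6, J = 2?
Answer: 0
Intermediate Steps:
X = 0 (X = 5*(-½) - 5*(-½) = -5/2 + 5/2 = 0)
G(P, w) = 0
U(a) = 3 (U(a) = -3 + 6 = 3)
O(N) = 6 + N (O(N) = N + 6 = 6 + N)
G(-11, 0)*((-5 + 2)² + O(U(-4))) = 0*((-5 + 2)² + (6 + 3)) = 0*((-3)² + 9) = 0*(9 + 9) = 0*18 = 0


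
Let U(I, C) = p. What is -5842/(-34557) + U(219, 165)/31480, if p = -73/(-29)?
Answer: 5335801301/31547776440 ≈ 0.16913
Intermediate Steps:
p = 73/29 (p = -73*(-1/29) = 73/29 ≈ 2.5172)
U(I, C) = 73/29
-5842/(-34557) + U(219, 165)/31480 = -5842/(-34557) + (73/29)/31480 = -5842*(-1/34557) + (73/29)*(1/31480) = 5842/34557 + 73/912920 = 5335801301/31547776440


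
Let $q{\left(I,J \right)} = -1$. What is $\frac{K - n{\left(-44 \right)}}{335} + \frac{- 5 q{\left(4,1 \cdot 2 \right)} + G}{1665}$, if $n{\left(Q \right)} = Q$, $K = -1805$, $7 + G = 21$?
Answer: $- \frac{117028}{22311} \approx -5.2453$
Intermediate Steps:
$G = 14$ ($G = -7 + 21 = 14$)
$\frac{K - n{\left(-44 \right)}}{335} + \frac{- 5 q{\left(4,1 \cdot 2 \right)} + G}{1665} = \frac{-1805 - -44}{335} + \frac{\left(-5\right) \left(-1\right) + 14}{1665} = \left(-1805 + 44\right) \frac{1}{335} + \left(5 + 14\right) \frac{1}{1665} = \left(-1761\right) \frac{1}{335} + 19 \cdot \frac{1}{1665} = - \frac{1761}{335} + \frac{19}{1665} = - \frac{117028}{22311}$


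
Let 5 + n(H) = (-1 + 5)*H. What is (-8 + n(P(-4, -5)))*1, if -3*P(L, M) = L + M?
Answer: -1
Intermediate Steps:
P(L, M) = -L/3 - M/3 (P(L, M) = -(L + M)/3 = -L/3 - M/3)
n(H) = -5 + 4*H (n(H) = -5 + (-1 + 5)*H = -5 + 4*H)
(-8 + n(P(-4, -5)))*1 = (-8 + (-5 + 4*(-⅓*(-4) - ⅓*(-5))))*1 = (-8 + (-5 + 4*(4/3 + 5/3)))*1 = (-8 + (-5 + 4*3))*1 = (-8 + (-5 + 12))*1 = (-8 + 7)*1 = -1*1 = -1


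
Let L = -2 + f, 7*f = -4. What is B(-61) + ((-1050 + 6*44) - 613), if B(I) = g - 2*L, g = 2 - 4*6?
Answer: -9911/7 ≈ -1415.9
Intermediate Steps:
f = -4/7 (f = (1/7)*(-4) = -4/7 ≈ -0.57143)
L = -18/7 (L = -2 - 4/7 = -18/7 ≈ -2.5714)
g = -22 (g = 2 - 24 = -22)
B(I) = -118/7 (B(I) = -22 - 2*(-18/7) = -22 + 36/7 = -118/7)
B(-61) + ((-1050 + 6*44) - 613) = -118/7 + ((-1050 + 6*44) - 613) = -118/7 + ((-1050 + 264) - 613) = -118/7 + (-786 - 613) = -118/7 - 1399 = -9911/7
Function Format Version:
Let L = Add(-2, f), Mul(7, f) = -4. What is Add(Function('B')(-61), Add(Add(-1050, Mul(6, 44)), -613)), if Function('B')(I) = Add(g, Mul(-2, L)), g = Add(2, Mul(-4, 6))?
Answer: Rational(-9911, 7) ≈ -1415.9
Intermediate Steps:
f = Rational(-4, 7) (f = Mul(Rational(1, 7), -4) = Rational(-4, 7) ≈ -0.57143)
L = Rational(-18, 7) (L = Add(-2, Rational(-4, 7)) = Rational(-18, 7) ≈ -2.5714)
g = -22 (g = Add(2, -24) = -22)
Function('B')(I) = Rational(-118, 7) (Function('B')(I) = Add(-22, Mul(-2, Rational(-18, 7))) = Add(-22, Rational(36, 7)) = Rational(-118, 7))
Add(Function('B')(-61), Add(Add(-1050, Mul(6, 44)), -613)) = Add(Rational(-118, 7), Add(Add(-1050, Mul(6, 44)), -613)) = Add(Rational(-118, 7), Add(Add(-1050, 264), -613)) = Add(Rational(-118, 7), Add(-786, -613)) = Add(Rational(-118, 7), -1399) = Rational(-9911, 7)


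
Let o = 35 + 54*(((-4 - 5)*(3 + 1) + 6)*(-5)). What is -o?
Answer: -8135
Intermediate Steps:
o = 8135 (o = 35 + 54*((-9*4 + 6)*(-5)) = 35 + 54*((-36 + 6)*(-5)) = 35 + 54*(-30*(-5)) = 35 + 54*150 = 35 + 8100 = 8135)
-o = -1*8135 = -8135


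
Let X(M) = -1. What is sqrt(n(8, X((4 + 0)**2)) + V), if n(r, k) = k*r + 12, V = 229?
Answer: sqrt(233) ≈ 15.264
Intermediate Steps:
n(r, k) = 12 + k*r
sqrt(n(8, X((4 + 0)**2)) + V) = sqrt((12 - 1*8) + 229) = sqrt((12 - 8) + 229) = sqrt(4 + 229) = sqrt(233)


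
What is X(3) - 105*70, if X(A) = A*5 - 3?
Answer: -7338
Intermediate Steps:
X(A) = -3 + 5*A (X(A) = 5*A - 3 = -3 + 5*A)
X(3) - 105*70 = (-3 + 5*3) - 105*70 = (-3 + 15) - 7350 = 12 - 7350 = -7338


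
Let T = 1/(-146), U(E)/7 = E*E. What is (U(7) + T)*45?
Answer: 2253465/146 ≈ 15435.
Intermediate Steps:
U(E) = 7*E² (U(E) = 7*(E*E) = 7*E²)
T = -1/146 ≈ -0.0068493
(U(7) + T)*45 = (7*7² - 1/146)*45 = (7*49 - 1/146)*45 = (343 - 1/146)*45 = (50077/146)*45 = 2253465/146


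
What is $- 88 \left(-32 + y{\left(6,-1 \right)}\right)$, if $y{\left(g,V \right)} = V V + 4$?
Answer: $2376$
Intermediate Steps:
$y{\left(g,V \right)} = 4 + V^{2}$ ($y{\left(g,V \right)} = V^{2} + 4 = 4 + V^{2}$)
$- 88 \left(-32 + y{\left(6,-1 \right)}\right) = - 88 \left(-32 + \left(4 + \left(-1\right)^{2}\right)\right) = - 88 \left(-32 + \left(4 + 1\right)\right) = - 88 \left(-32 + 5\right) = \left(-88\right) \left(-27\right) = 2376$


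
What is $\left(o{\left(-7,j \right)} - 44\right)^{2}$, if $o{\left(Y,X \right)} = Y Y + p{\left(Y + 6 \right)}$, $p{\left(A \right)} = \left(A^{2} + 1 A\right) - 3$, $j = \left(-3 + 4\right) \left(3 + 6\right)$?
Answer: $4$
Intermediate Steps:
$j = 9$ ($j = 1 \cdot 9 = 9$)
$p{\left(A \right)} = -3 + A + A^{2}$ ($p{\left(A \right)} = \left(A^{2} + A\right) - 3 = \left(A + A^{2}\right) - 3 = -3 + A + A^{2}$)
$o{\left(Y,X \right)} = 3 + Y + Y^{2} + \left(6 + Y\right)^{2}$ ($o{\left(Y,X \right)} = Y Y + \left(-3 + \left(Y + 6\right) + \left(Y + 6\right)^{2}\right) = Y^{2} + \left(-3 + \left(6 + Y\right) + \left(6 + Y\right)^{2}\right) = Y^{2} + \left(3 + Y + \left(6 + Y\right)^{2}\right) = 3 + Y + Y^{2} + \left(6 + Y\right)^{2}$)
$\left(o{\left(-7,j \right)} - 44\right)^{2} = \left(\left(39 + 2 \left(-7\right)^{2} + 13 \left(-7\right)\right) - 44\right)^{2} = \left(\left(39 + 2 \cdot 49 - 91\right) - 44\right)^{2} = \left(\left(39 + 98 - 91\right) - 44\right)^{2} = \left(46 - 44\right)^{2} = 2^{2} = 4$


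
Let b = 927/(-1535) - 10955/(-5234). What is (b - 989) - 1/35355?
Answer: -56100254270951/56809757490 ≈ -987.51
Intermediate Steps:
b = 11964007/8034190 (b = 927*(-1/1535) - 10955*(-1/5234) = -927/1535 + 10955/5234 = 11964007/8034190 ≈ 1.4891)
(b - 989) - 1/35355 = (11964007/8034190 - 989) - 1/35355 = -7933849903/8034190 - 1*1/35355 = -7933849903/8034190 - 1/35355 = -56100254270951/56809757490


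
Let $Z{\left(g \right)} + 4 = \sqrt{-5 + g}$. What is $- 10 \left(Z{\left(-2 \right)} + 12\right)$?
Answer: $-80 - 10 i \sqrt{7} \approx -80.0 - 26.458 i$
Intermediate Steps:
$Z{\left(g \right)} = -4 + \sqrt{-5 + g}$
$- 10 \left(Z{\left(-2 \right)} + 12\right) = - 10 \left(\left(-4 + \sqrt{-5 - 2}\right) + 12\right) = - 10 \left(\left(-4 + \sqrt{-7}\right) + 12\right) = - 10 \left(\left(-4 + i \sqrt{7}\right) + 12\right) = - 10 \left(8 + i \sqrt{7}\right) = -80 - 10 i \sqrt{7}$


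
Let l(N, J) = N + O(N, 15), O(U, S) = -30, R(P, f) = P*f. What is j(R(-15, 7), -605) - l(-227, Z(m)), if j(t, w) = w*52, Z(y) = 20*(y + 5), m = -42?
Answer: -31203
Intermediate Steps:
Z(y) = 100 + 20*y (Z(y) = 20*(5 + y) = 100 + 20*y)
j(t, w) = 52*w
l(N, J) = -30 + N (l(N, J) = N - 30 = -30 + N)
j(R(-15, 7), -605) - l(-227, Z(m)) = 52*(-605) - (-30 - 227) = -31460 - 1*(-257) = -31460 + 257 = -31203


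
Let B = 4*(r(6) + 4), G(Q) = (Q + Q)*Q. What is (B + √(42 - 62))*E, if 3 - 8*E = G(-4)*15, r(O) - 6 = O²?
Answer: -10971 - 477*I*√5/4 ≈ -10971.0 - 266.65*I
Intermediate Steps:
r(O) = 6 + O²
G(Q) = 2*Q² (G(Q) = (2*Q)*Q = 2*Q²)
B = 184 (B = 4*((6 + 6²) + 4) = 4*((6 + 36) + 4) = 4*(42 + 4) = 4*46 = 184)
E = -477/8 (E = 3/8 - 2*(-4)²*15/8 = 3/8 - 2*16*15/8 = 3/8 - 4*15 = 3/8 - ⅛*480 = 3/8 - 60 = -477/8 ≈ -59.625)
(B + √(42 - 62))*E = (184 + √(42 - 62))*(-477/8) = (184 + √(-20))*(-477/8) = (184 + 2*I*√5)*(-477/8) = -10971 - 477*I*√5/4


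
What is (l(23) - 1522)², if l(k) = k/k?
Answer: 2313441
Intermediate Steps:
l(k) = 1
(l(23) - 1522)² = (1 - 1522)² = (-1521)² = 2313441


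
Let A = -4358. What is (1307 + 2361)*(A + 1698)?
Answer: -9756880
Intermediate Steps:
(1307 + 2361)*(A + 1698) = (1307 + 2361)*(-4358 + 1698) = 3668*(-2660) = -9756880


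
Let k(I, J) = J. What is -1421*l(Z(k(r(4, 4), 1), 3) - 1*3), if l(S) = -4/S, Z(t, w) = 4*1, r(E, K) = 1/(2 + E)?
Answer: 5684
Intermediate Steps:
Z(t, w) = 4
-1421*l(Z(k(r(4, 4), 1), 3) - 1*3) = -(-5684)/(4 - 1*3) = -(-5684)/(4 - 3) = -(-5684)/1 = -(-5684) = -1421*(-4) = 5684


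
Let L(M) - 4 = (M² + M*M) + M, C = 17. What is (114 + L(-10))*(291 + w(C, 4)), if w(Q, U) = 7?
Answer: 91784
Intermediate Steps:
L(M) = 4 + M + 2*M² (L(M) = 4 + ((M² + M*M) + M) = 4 + ((M² + M²) + M) = 4 + (2*M² + M) = 4 + (M + 2*M²) = 4 + M + 2*M²)
(114 + L(-10))*(291 + w(C, 4)) = (114 + (4 - 10 + 2*(-10)²))*(291 + 7) = (114 + (4 - 10 + 2*100))*298 = (114 + (4 - 10 + 200))*298 = (114 + 194)*298 = 308*298 = 91784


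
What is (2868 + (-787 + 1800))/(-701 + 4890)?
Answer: 3881/4189 ≈ 0.92647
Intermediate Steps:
(2868 + (-787 + 1800))/(-701 + 4890) = (2868 + 1013)/4189 = 3881*(1/4189) = 3881/4189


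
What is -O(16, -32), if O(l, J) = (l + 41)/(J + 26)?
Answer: 19/2 ≈ 9.5000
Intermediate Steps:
O(l, J) = (41 + l)/(26 + J)
-O(16, -32) = -(41 + 16)/(26 - 32) = -57/(-6) = -(-1)*57/6 = -1*(-19/2) = 19/2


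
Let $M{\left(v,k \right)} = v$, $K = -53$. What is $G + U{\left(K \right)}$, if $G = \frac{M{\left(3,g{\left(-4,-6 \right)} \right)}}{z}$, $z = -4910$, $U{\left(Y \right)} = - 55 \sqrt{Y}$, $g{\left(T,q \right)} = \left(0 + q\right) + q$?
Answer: $- \frac{3}{4910} - 55 i \sqrt{53} \approx -0.000611 - 400.41 i$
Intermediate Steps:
$g{\left(T,q \right)} = 2 q$ ($g{\left(T,q \right)} = q + q = 2 q$)
$G = - \frac{3}{4910}$ ($G = \frac{3}{-4910} = 3 \left(- \frac{1}{4910}\right) = - \frac{3}{4910} \approx -0.000611$)
$G + U{\left(K \right)} = - \frac{3}{4910} - 55 \sqrt{-53} = - \frac{3}{4910} - 55 i \sqrt{53}$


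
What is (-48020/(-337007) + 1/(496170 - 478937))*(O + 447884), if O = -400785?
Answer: 38991645050033/5807641631 ≈ 6713.9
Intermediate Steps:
(-48020/(-337007) + 1/(496170 - 478937))*(O + 447884) = (-48020/(-337007) + 1/(496170 - 478937))*(-400785 + 447884) = (-48020*(-1/337007) + 1/17233)*47099 = (48020/337007 + 1/17233)*47099 = (827865667/5807641631)*47099 = 38991645050033/5807641631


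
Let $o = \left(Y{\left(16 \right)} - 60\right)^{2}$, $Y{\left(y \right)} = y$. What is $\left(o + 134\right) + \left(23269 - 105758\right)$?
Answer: $-80419$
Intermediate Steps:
$o = 1936$ ($o = \left(16 - 60\right)^{2} = \left(-44\right)^{2} = 1936$)
$\left(o + 134\right) + \left(23269 - 105758\right) = \left(1936 + 134\right) + \left(23269 - 105758\right) = 2070 + \left(23269 - 105758\right) = 2070 - 82489 = -80419$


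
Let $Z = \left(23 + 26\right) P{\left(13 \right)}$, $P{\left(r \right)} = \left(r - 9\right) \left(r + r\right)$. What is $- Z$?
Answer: $-5096$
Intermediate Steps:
$P{\left(r \right)} = 2 r \left(-9 + r\right)$ ($P{\left(r \right)} = \left(-9 + r\right) 2 r = 2 r \left(-9 + r\right)$)
$Z = 5096$ ($Z = \left(23 + 26\right) 2 \cdot 13 \left(-9 + 13\right) = 49 \cdot 2 \cdot 13 \cdot 4 = 49 \cdot 104 = 5096$)
$- Z = \left(-1\right) 5096 = -5096$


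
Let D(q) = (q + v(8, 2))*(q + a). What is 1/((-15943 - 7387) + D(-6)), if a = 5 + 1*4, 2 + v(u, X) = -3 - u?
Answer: -1/23387 ≈ -4.2759e-5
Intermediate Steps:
v(u, X) = -5 - u (v(u, X) = -2 + (-3 - u) = -5 - u)
a = 9 (a = 5 + 4 = 9)
D(q) = (-13 + q)*(9 + q) (D(q) = (q + (-5 - 1*8))*(q + 9) = (q + (-5 - 8))*(9 + q) = (q - 13)*(9 + q) = (-13 + q)*(9 + q))
1/((-15943 - 7387) + D(-6)) = 1/((-15943 - 7387) + (-117 + (-6)**2 - 4*(-6))) = 1/(-23330 + (-117 + 36 + 24)) = 1/(-23330 - 57) = 1/(-23387) = -1/23387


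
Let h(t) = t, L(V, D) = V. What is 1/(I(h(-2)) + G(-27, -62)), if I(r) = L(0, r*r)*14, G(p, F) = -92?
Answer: -1/92 ≈ -0.010870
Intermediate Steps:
I(r) = 0 (I(r) = 0*14 = 0)
1/(I(h(-2)) + G(-27, -62)) = 1/(0 - 92) = 1/(-92) = -1/92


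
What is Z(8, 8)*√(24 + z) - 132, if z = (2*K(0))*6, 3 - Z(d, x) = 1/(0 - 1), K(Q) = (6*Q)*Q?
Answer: -132 + 8*√6 ≈ -112.40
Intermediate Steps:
K(Q) = 6*Q²
Z(d, x) = 4 (Z(d, x) = 3 - 1/(0 - 1) = 3 - 1/(-1) = 3 - 1*(-1) = 3 + 1 = 4)
z = 0 (z = (2*(6*0²))*6 = (2*(6*0))*6 = (2*0)*6 = 0*6 = 0)
Z(8, 8)*√(24 + z) - 132 = 4*√(24 + 0) - 132 = 4*√24 - 132 = 4*(2*√6) - 132 = 8*√6 - 132 = -132 + 8*√6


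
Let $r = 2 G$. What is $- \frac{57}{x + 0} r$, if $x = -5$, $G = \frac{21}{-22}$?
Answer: $- \frac{1197}{55} \approx -21.764$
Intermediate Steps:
$G = - \frac{21}{22}$ ($G = 21 \left(- \frac{1}{22}\right) = - \frac{21}{22} \approx -0.95455$)
$r = - \frac{21}{11}$ ($r = 2 \left(- \frac{21}{22}\right) = - \frac{21}{11} \approx -1.9091$)
$- \frac{57}{x + 0} r = - \frac{57}{-5 + 0} \left(- \frac{21}{11}\right) = - \frac{57}{-5} \left(- \frac{21}{11}\right) = \left(-57\right) \left(- \frac{1}{5}\right) \left(- \frac{21}{11}\right) = \frac{57}{5} \left(- \frac{21}{11}\right) = - \frac{1197}{55}$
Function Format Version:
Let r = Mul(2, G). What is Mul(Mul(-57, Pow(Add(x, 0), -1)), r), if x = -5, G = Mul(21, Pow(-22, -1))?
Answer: Rational(-1197, 55) ≈ -21.764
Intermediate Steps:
G = Rational(-21, 22) (G = Mul(21, Rational(-1, 22)) = Rational(-21, 22) ≈ -0.95455)
r = Rational(-21, 11) (r = Mul(2, Rational(-21, 22)) = Rational(-21, 11) ≈ -1.9091)
Mul(Mul(-57, Pow(Add(x, 0), -1)), r) = Mul(Mul(-57, Pow(Add(-5, 0), -1)), Rational(-21, 11)) = Mul(Mul(-57, Pow(-5, -1)), Rational(-21, 11)) = Mul(Mul(-57, Rational(-1, 5)), Rational(-21, 11)) = Mul(Rational(57, 5), Rational(-21, 11)) = Rational(-1197, 55)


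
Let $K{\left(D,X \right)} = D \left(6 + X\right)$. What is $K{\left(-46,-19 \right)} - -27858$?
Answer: $28456$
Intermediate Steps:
$K{\left(-46,-19 \right)} - -27858 = - 46 \left(6 - 19\right) - -27858 = \left(-46\right) \left(-13\right) + 27858 = 598 + 27858 = 28456$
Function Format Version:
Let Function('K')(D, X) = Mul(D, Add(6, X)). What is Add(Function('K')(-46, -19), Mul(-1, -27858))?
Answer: 28456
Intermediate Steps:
Add(Function('K')(-46, -19), Mul(-1, -27858)) = Add(Mul(-46, Add(6, -19)), Mul(-1, -27858)) = Add(Mul(-46, -13), 27858) = Add(598, 27858) = 28456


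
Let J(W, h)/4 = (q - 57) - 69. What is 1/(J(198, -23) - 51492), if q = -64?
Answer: -1/52252 ≈ -1.9138e-5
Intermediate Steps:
J(W, h) = -760 (J(W, h) = 4*((-64 - 57) - 69) = 4*(-121 - 69) = 4*(-190) = -760)
1/(J(198, -23) - 51492) = 1/(-760 - 51492) = 1/(-52252) = -1/52252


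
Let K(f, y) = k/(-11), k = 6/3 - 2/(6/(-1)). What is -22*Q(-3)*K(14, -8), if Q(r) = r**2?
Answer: 42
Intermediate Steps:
k = 7/3 (k = 6*(1/3) - 2/(6*(-1)) = 2 - 2/(-6) = 2 - 2*(-1/6) = 2 + 1/3 = 7/3 ≈ 2.3333)
K(f, y) = -7/33 (K(f, y) = (7/3)/(-11) = (7/3)*(-1/11) = -7/33)
-22*Q(-3)*K(14, -8) = -22*(-3)**2*(-7)/33 = -198*(-7)/33 = -22*(-21/11) = 42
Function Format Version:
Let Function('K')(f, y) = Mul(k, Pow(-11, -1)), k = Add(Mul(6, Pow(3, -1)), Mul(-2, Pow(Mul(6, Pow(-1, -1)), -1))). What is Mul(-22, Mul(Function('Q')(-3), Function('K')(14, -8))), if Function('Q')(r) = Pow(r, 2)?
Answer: 42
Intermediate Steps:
k = Rational(7, 3) (k = Add(Mul(6, Rational(1, 3)), Mul(-2, Pow(Mul(6, -1), -1))) = Add(2, Mul(-2, Pow(-6, -1))) = Add(2, Mul(-2, Rational(-1, 6))) = Add(2, Rational(1, 3)) = Rational(7, 3) ≈ 2.3333)
Function('K')(f, y) = Rational(-7, 33) (Function('K')(f, y) = Mul(Rational(7, 3), Pow(-11, -1)) = Mul(Rational(7, 3), Rational(-1, 11)) = Rational(-7, 33))
Mul(-22, Mul(Function('Q')(-3), Function('K')(14, -8))) = Mul(-22, Mul(Pow(-3, 2), Rational(-7, 33))) = Mul(-22, Mul(9, Rational(-7, 33))) = Mul(-22, Rational(-21, 11)) = 42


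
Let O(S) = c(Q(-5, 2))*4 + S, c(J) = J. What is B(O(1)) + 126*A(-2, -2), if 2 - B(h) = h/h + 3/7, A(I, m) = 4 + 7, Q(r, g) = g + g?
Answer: 9706/7 ≈ 1386.6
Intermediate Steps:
Q(r, g) = 2*g
A(I, m) = 11
O(S) = 16 + S (O(S) = (2*2)*4 + S = 4*4 + S = 16 + S)
B(h) = 4/7 (B(h) = 2 - (h/h + 3/7) = 2 - (1 + 3*(⅐)) = 2 - (1 + 3/7) = 2 - 1*10/7 = 2 - 10/7 = 4/7)
B(O(1)) + 126*A(-2, -2) = 4/7 + 126*11 = 4/7 + 1386 = 9706/7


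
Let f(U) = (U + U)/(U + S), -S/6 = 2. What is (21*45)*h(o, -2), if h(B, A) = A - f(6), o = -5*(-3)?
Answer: 0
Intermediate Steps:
S = -12 (S = -6*2 = -12)
f(U) = 2*U/(-12 + U) (f(U) = (U + U)/(U - 12) = (2*U)/(-12 + U) = 2*U/(-12 + U))
o = 15
h(B, A) = 2 + A (h(B, A) = A - 2*6/(-12 + 6) = A - 2*6/(-6) = A - 2*6*(-1)/6 = A - 1*(-2) = A + 2 = 2 + A)
(21*45)*h(o, -2) = (21*45)*(2 - 2) = 945*0 = 0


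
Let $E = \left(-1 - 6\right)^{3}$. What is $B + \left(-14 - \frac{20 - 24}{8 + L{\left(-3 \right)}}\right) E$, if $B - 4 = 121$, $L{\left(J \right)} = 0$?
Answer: $\frac{9511}{2} \approx 4755.5$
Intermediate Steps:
$B = 125$ ($B = 4 + 121 = 125$)
$E = -343$ ($E = \left(-1 - 6\right)^{3} = \left(-7\right)^{3} = -343$)
$B + \left(-14 - \frac{20 - 24}{8 + L{\left(-3 \right)}}\right) E = 125 + \left(-14 - \frac{20 - 24}{8 + 0}\right) \left(-343\right) = 125 + \left(-14 - - \frac{4}{8}\right) \left(-343\right) = 125 + \left(-14 - \left(-4\right) \frac{1}{8}\right) \left(-343\right) = 125 + \left(-14 - - \frac{1}{2}\right) \left(-343\right) = 125 + \left(-14 + \frac{1}{2}\right) \left(-343\right) = 125 - - \frac{9261}{2} = 125 + \frac{9261}{2} = \frac{9511}{2}$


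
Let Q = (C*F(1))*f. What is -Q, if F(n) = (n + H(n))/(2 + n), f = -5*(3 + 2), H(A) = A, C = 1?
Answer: 50/3 ≈ 16.667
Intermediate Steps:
f = -25 (f = -5*5 = -25)
F(n) = 2*n/(2 + n) (F(n) = (n + n)/(2 + n) = (2*n)/(2 + n) = 2*n/(2 + n))
Q = -50/3 (Q = (1*(2*1/(2 + 1)))*(-25) = (1*(2*1/3))*(-25) = (1*(2*1*(⅓)))*(-25) = (1*(⅔))*(-25) = (⅔)*(-25) = -50/3 ≈ -16.667)
-Q = -1*(-50/3) = 50/3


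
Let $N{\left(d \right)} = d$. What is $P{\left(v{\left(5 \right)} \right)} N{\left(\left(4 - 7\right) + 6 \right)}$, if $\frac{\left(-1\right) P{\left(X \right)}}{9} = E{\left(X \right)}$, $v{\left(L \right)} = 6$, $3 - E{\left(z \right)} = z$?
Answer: $81$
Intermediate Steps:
$E{\left(z \right)} = 3 - z$
$P{\left(X \right)} = -27 + 9 X$ ($P{\left(X \right)} = - 9 \left(3 - X\right) = -27 + 9 X$)
$P{\left(v{\left(5 \right)} \right)} N{\left(\left(4 - 7\right) + 6 \right)} = \left(-27 + 9 \cdot 6\right) \left(\left(4 - 7\right) + 6\right) = \left(-27 + 54\right) \left(-3 + 6\right) = 27 \cdot 3 = 81$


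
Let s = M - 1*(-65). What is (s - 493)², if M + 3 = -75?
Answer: 256036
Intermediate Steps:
M = -78 (M = -3 - 75 = -78)
s = -13 (s = -78 - 1*(-65) = -78 + 65 = -13)
(s - 493)² = (-13 - 493)² = (-506)² = 256036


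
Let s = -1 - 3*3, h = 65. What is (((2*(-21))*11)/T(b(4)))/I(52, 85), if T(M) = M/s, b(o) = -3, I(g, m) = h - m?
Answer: 77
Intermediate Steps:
I(g, m) = 65 - m
s = -10 (s = -1 - 9 = -10)
T(M) = -M/10 (T(M) = M/(-10) = M*(-⅒) = -M/10)
(((2*(-21))*11)/T(b(4)))/I(52, 85) = (((2*(-21))*11)/((-⅒*(-3))))/(65 - 1*85) = ((-42*11)/(3/10))/(65 - 85) = -462*10/3/(-20) = -1540*(-1/20) = 77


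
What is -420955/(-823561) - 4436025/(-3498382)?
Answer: 5125998579835/2881130978302 ≈ 1.7792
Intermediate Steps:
-420955/(-823561) - 4436025/(-3498382) = -420955*(-1/823561) - 4436025*(-1/3498382) = 420955/823561 + 4436025/3498382 = 5125998579835/2881130978302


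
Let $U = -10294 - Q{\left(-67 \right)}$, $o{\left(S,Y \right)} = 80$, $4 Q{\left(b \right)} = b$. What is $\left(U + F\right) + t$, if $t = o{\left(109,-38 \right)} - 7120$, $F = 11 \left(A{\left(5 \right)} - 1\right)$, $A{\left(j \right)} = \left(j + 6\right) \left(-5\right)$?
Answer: $- \frac{71733}{4} \approx -17933.0$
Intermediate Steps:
$Q{\left(b \right)} = \frac{b}{4}$
$A{\left(j \right)} = -30 - 5 j$ ($A{\left(j \right)} = \left(6 + j\right) \left(-5\right) = -30 - 5 j$)
$F = -616$ ($F = 11 \left(\left(-30 - 25\right) - 1\right) = 11 \left(-55 - 1\right) = 11 \left(-56\right) = -616$)
$U = - \frac{41109}{4}$ ($U = -10294 - \frac{1}{4} \left(-67\right) = -10294 - - \frac{67}{4} = -10294 + \frac{67}{4} = - \frac{41109}{4} \approx -10277.0$)
$t = -7040$ ($t = 80 - 7120 = -7040$)
$\left(U + F\right) + t = \left(- \frac{41109}{4} - 616\right) - 7040 = - \frac{43573}{4} - 7040 = - \frac{71733}{4}$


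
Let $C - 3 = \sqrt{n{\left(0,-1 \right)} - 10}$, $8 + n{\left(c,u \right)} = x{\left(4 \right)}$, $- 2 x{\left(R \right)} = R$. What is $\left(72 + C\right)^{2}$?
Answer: $5605 + 300 i \sqrt{5} \approx 5605.0 + 670.82 i$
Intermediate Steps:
$x{\left(R \right)} = - \frac{R}{2}$
$n{\left(c,u \right)} = -10$ ($n{\left(c,u \right)} = -8 - 2 = -10$)
$C = 3 + 2 i \sqrt{5}$ ($C = 3 + \sqrt{-10 - 10} = 3 + \sqrt{-20} = 3 + 2 i \sqrt{5} \approx 3.0 + 4.4721 i$)
$\left(72 + C\right)^{2} = \left(72 + \left(3 + 2 i \sqrt{5}\right)\right)^{2} = \left(75 + 2 i \sqrt{5}\right)^{2}$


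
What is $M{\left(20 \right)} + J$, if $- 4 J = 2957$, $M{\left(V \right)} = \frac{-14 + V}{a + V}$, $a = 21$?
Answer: $- \frac{121213}{164} \approx -739.1$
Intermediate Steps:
$M{\left(V \right)} = \frac{-14 + V}{21 + V}$
$J = - \frac{2957}{4}$ ($J = \left(- \frac{1}{4}\right) 2957 = - \frac{2957}{4} \approx -739.25$)
$M{\left(20 \right)} + J = \frac{-14 + 20}{21 + 20} - \frac{2957}{4} = \frac{1}{41} \cdot 6 - \frac{2957}{4} = \frac{6}{41} - \frac{2957}{4} = - \frac{121213}{164}$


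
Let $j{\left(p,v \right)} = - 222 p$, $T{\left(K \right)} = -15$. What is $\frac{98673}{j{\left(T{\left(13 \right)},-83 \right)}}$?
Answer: $\frac{32891}{1110} \approx 29.632$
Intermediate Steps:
$\frac{98673}{j{\left(T{\left(13 \right)},-83 \right)}} = \frac{98673}{\left(-222\right) \left(-15\right)} = \frac{98673}{3330} = 98673 \cdot \frac{1}{3330} = \frac{32891}{1110}$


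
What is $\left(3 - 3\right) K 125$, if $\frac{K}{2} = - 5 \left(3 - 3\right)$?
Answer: $0$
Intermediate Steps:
$K = 0$ ($K = 2 \left(- 5 \left(3 - 3\right)\right) = 2 \left(\left(-5\right) 0\right) = 2 \cdot 0 = 0$)
$\left(3 - 3\right) K 125 = \left(3 - 3\right) 0 \cdot 125 = 0 \cdot 0 \cdot 125 = 0 \cdot 125 = 0$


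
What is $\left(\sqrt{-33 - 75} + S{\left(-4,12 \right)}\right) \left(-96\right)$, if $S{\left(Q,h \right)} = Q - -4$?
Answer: $- 576 i \sqrt{3} \approx - 997.66 i$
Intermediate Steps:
$S{\left(Q,h \right)} = 4 + Q$ ($S{\left(Q,h \right)} = Q + 4 = 4 + Q$)
$\left(\sqrt{-33 - 75} + S{\left(-4,12 \right)}\right) \left(-96\right) = \left(\sqrt{-33 - 75} + \left(4 - 4\right)\right) \left(-96\right) = \left(\sqrt{-108} + 0\right) \left(-96\right) = \left(6 i \sqrt{3} + 0\right) \left(-96\right) = 6 i \sqrt{3} \left(-96\right) = - 576 i \sqrt{3}$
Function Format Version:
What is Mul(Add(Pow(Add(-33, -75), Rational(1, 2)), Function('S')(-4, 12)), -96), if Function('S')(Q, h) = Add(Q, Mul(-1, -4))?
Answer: Mul(-576, I, Pow(3, Rational(1, 2))) ≈ Mul(-997.66, I)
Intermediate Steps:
Function('S')(Q, h) = Add(4, Q) (Function('S')(Q, h) = Add(Q, 4) = Add(4, Q))
Mul(Add(Pow(Add(-33, -75), Rational(1, 2)), Function('S')(-4, 12)), -96) = Mul(Add(Pow(Add(-33, -75), Rational(1, 2)), Add(4, -4)), -96) = Mul(Add(Pow(-108, Rational(1, 2)), 0), -96) = Mul(Add(Mul(6, I, Pow(3, Rational(1, 2))), 0), -96) = Mul(Mul(6, I, Pow(3, Rational(1, 2))), -96) = Mul(-576, I, Pow(3, Rational(1, 2)))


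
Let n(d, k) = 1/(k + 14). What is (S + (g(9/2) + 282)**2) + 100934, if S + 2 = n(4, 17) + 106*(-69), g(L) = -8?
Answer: 5229515/31 ≈ 1.6869e+5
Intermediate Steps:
n(d, k) = 1/(14 + k)
S = -226795/31 (S = -2 + (1/(14 + 17) + 106*(-69)) = -2 + (1/31 - 7314) = -2 - 226733/31 = -226795/31 ≈ -7316.0)
(S + (g(9/2) + 282)**2) + 100934 = (-226795/31 + (-8 + 282)**2) + 100934 = (-226795/31 + 274**2) + 100934 = (-226795/31 + 75076) + 100934 = 2100561/31 + 100934 = 5229515/31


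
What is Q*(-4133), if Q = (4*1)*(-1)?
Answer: 16532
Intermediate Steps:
Q = -4 (Q = 4*(-1) = -4)
Q*(-4133) = -4*(-4133) = 16532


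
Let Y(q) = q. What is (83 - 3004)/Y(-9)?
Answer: 2921/9 ≈ 324.56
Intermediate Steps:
(83 - 3004)/Y(-9) = (83 - 3004)/(-9) = -2921*(-⅑) = 2921/9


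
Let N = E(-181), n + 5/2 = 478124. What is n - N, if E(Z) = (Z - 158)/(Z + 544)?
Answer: 115705629/242 ≈ 4.7812e+5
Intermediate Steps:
n = 956243/2 (n = -5/2 + 478124 = 956243/2 ≈ 4.7812e+5)
E(Z) = (-158 + Z)/(544 + Z)
N = -113/121 (N = (-158 - 181)/(544 - 181) = -339/363 = (1/363)*(-339) = -113/121 ≈ -0.93388)
n - N = 956243/2 - 1*(-113/121) = 956243/2 + 113/121 = 115705629/242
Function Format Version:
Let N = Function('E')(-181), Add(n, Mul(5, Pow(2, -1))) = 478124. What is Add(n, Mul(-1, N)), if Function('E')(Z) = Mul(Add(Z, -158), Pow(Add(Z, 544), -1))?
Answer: Rational(115705629, 242) ≈ 4.7812e+5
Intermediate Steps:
n = Rational(956243, 2) (n = Add(Rational(-5, 2), 478124) = Rational(956243, 2) ≈ 4.7812e+5)
Function('E')(Z) = Mul(Pow(Add(544, Z), -1), Add(-158, Z)) (Function('E')(Z) = Mul(Add(-158, Z), Pow(Add(544, Z), -1)) = Mul(Pow(Add(544, Z), -1), Add(-158, Z)))
N = Rational(-113, 121) (N = Mul(Pow(Add(544, -181), -1), Add(-158, -181)) = Mul(Pow(363, -1), -339) = Mul(Rational(1, 363), -339) = Rational(-113, 121) ≈ -0.93388)
Add(n, Mul(-1, N)) = Add(Rational(956243, 2), Mul(-1, Rational(-113, 121))) = Add(Rational(956243, 2), Rational(113, 121)) = Rational(115705629, 242)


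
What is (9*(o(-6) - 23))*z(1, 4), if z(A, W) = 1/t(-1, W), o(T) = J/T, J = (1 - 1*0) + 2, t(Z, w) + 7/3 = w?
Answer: -1269/10 ≈ -126.90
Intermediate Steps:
t(Z, w) = -7/3 + w
J = 3 (J = (1 + 0) + 2 = 1 + 2 = 3)
o(T) = 3/T
z(A, W) = 1/(-7/3 + W)
(9*(o(-6) - 23))*z(1, 4) = (9*(3/(-6) - 23))*(3/(-7 + 3*4)) = (9*(3*(-⅙) - 23))*(3/(-7 + 12)) = (9*(-½ - 23))*(3/5) = (9*(-47/2))*(3*(⅕)) = -423/2*⅗ = -1269/10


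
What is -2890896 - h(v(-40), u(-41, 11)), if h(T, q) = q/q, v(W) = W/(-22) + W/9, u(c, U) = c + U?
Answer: -2890897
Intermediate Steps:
u(c, U) = U + c
v(W) = 13*W/198 (v(W) = W*(-1/22) + W*(1/9) = -W/22 + W/9 = 13*W/198)
h(T, q) = 1
-2890896 - h(v(-40), u(-41, 11)) = -2890896 - 1*1 = -2890896 - 1 = -2890897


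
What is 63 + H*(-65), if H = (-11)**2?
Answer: -7802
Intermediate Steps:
H = 121
63 + H*(-65) = 63 + 121*(-65) = 63 - 7865 = -7802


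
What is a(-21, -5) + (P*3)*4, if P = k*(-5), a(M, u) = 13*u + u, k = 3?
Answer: -250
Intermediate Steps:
a(M, u) = 14*u
P = -15 (P = 3*(-5) = -15)
a(-21, -5) + (P*3)*4 = 14*(-5) - 15*3*4 = -70 - 45*4 = -70 - 180 = -250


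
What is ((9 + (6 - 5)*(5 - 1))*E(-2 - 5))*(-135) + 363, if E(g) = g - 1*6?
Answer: 23178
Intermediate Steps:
E(g) = -6 + g (E(g) = g - 6 = -6 + g)
((9 + (6 - 5)*(5 - 1))*E(-2 - 5))*(-135) + 363 = ((9 + (6 - 5)*(5 - 1))*(-6 + (-2 - 5)))*(-135) + 363 = ((9 + 1*4)*(-6 - 7))*(-135) + 363 = ((9 + 4)*(-13))*(-135) + 363 = (13*(-13))*(-135) + 363 = -169*(-135) + 363 = 22815 + 363 = 23178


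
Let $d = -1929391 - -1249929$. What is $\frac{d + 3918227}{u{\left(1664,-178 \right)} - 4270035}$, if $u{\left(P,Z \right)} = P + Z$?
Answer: $- \frac{3238765}{4268549} \approx -0.75875$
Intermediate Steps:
$d = -679462$ ($d = -1929391 + 1249929 = -679462$)
$\frac{d + 3918227}{u{\left(1664,-178 \right)} - 4270035} = \frac{-679462 + 3918227}{\left(1664 - 178\right) - 4270035} = \frac{3238765}{1486 - 4270035} = \frac{3238765}{-4268549} = 3238765 \left(- \frac{1}{4268549}\right) = - \frac{3238765}{4268549}$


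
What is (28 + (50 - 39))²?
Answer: 1521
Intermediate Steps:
(28 + (50 - 39))² = (28 + 11)² = 39² = 1521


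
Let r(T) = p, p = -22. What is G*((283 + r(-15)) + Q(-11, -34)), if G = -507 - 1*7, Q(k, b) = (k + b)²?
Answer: -1175004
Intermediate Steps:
r(T) = -22
Q(k, b) = (b + k)²
G = -514 (G = -507 - 7 = -514)
G*((283 + r(-15)) + Q(-11, -34)) = -514*((283 - 22) + (-34 - 11)²) = -514*(261 + (-45)²) = -514*(261 + 2025) = -514*2286 = -1175004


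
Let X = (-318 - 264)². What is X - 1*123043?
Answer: 215681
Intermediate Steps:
X = 338724 (X = (-582)² = 338724)
X - 1*123043 = 338724 - 1*123043 = 338724 - 123043 = 215681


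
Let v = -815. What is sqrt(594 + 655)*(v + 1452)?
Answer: 637*sqrt(1249) ≈ 22512.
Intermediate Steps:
sqrt(594 + 655)*(v + 1452) = sqrt(594 + 655)*(-815 + 1452) = sqrt(1249)*637 = 637*sqrt(1249)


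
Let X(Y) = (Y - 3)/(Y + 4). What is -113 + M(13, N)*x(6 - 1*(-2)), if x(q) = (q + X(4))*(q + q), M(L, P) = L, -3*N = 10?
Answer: 1577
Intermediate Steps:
N = -10/3 (N = -⅓*10 = -10/3 ≈ -3.3333)
X(Y) = (-3 + Y)/(4 + Y)
x(q) = 2*q*(⅛ + q) (x(q) = (q + (-3 + 4)/(4 + 4))*(q + q) = (q + 1/8)*(2*q) = (q + (⅛)*1)*(2*q) = (q + ⅛)*(2*q) = (⅛ + q)*(2*q) = 2*q*(⅛ + q))
-113 + M(13, N)*x(6 - 1*(-2)) = -113 + 13*((6 - 1*(-2))*(1 + 8*(6 - 1*(-2)))/4) = -113 + 13*((6 + 2)*(1 + 8*(6 + 2))/4) = -113 + 13*((¼)*8*(1 + 8*8)) = -113 + 13*((¼)*8*(1 + 64)) = -113 + 13*((¼)*8*65) = -113 + 13*130 = -113 + 1690 = 1577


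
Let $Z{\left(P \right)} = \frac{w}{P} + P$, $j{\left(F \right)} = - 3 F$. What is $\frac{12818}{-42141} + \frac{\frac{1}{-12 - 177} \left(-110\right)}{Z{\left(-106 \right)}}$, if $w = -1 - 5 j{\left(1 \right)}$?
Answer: $- \frac{924854552}{2986743375} \approx -0.30965$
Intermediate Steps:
$w = 14$ ($w = -1 - 5 \left(\left(-3\right) 1\right) = -1 - -15 = -1 + 15 = 14$)
$Z{\left(P \right)} = P + \frac{14}{P}$ ($Z{\left(P \right)} = \frac{14}{P} + P = P + \frac{14}{P}$)
$\frac{12818}{-42141} + \frac{\frac{1}{-12 - 177} \left(-110\right)}{Z{\left(-106 \right)}} = \frac{12818}{-42141} + \frac{\frac{1}{-12 - 177} \left(-110\right)}{-106 + \frac{14}{-106}} = 12818 \left(- \frac{1}{42141}\right) + \frac{\frac{1}{-189} \left(-110\right)}{-106 + 14 \left(- \frac{1}{106}\right)} = - \frac{12818}{42141} + \frac{\left(- \frac{1}{189}\right) \left(-110\right)}{-106 - \frac{7}{53}} = - \frac{12818}{42141} + \frac{110}{189 \left(- \frac{5625}{53}\right)} = - \frac{12818}{42141} + \frac{110}{189} \left(- \frac{53}{5625}\right) = - \frac{12818}{42141} - \frac{1166}{212625} = - \frac{924854552}{2986743375}$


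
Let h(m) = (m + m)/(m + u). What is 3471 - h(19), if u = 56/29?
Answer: 2105795/607 ≈ 3469.2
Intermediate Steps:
u = 56/29 (u = 56*(1/29) = 56/29 ≈ 1.9310)
h(m) = 2*m/(56/29 + m) (h(m) = (m + m)/(m + 56/29) = (2*m)/(56/29 + m) = 2*m/(56/29 + m))
3471 - h(19) = 3471 - 58*19/(56 + 29*19) = 3471 - 58*19/(56 + 551) = 3471 - 58*19/607 = 3471 - 1*1102/607 = 3471 - 1102/607 = 2105795/607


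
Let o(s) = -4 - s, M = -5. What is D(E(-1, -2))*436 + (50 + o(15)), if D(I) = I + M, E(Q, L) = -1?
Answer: -2585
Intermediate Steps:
D(I) = -5 + I (D(I) = I - 5 = -5 + I)
D(E(-1, -2))*436 + (50 + o(15)) = (-5 - 1)*436 + (50 + (-4 - 1*15)) = -6*436 + (50 + (-4 - 15)) = -2616 + (50 - 19) = -2616 + 31 = -2585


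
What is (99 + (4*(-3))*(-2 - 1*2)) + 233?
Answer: 380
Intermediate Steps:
(99 + (4*(-3))*(-2 - 1*2)) + 233 = (99 - 12*(-2 - 2)) + 233 = (99 - 12*(-4)) + 233 = (99 + 48) + 233 = 147 + 233 = 380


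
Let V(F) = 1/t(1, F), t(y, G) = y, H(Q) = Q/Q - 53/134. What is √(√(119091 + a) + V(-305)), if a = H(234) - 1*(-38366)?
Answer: √(17956 + 134*√2827308746)/134 ≈ 19.945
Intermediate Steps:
H(Q) = 81/134 (H(Q) = 1 - 53*1/134 = 1 - 53/134 = 81/134)
a = 5141125/134 (a = 81/134 - 1*(-38366) = 81/134 + 38366 = 5141125/134 ≈ 38367.)
V(F) = 1 (V(F) = 1/1 = 1)
√(√(119091 + a) + V(-305)) = √(√(119091 + 5141125/134) + 1) = √(√(21099319/134) + 1) = √(√2827308746/134 + 1) = √(1 + √2827308746/134)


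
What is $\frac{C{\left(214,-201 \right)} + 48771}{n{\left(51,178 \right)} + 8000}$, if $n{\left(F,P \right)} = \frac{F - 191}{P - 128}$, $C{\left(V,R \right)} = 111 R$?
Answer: $\frac{66150}{19993} \approx 3.3087$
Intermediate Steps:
$n{\left(F,P \right)} = \frac{-191 + F}{-128 + P}$
$\frac{C{\left(214,-201 \right)} + 48771}{n{\left(51,178 \right)} + 8000} = \frac{111 \left(-201\right) + 48771}{\frac{-191 + 51}{-128 + 178} + 8000} = \frac{-22311 + 48771}{\frac{1}{50} \left(-140\right) + 8000} = \frac{26460}{\frac{1}{50} \left(-140\right) + 8000} = \frac{26460}{- \frac{14}{5} + 8000} = \frac{26460}{\frac{39986}{5}} = 26460 \cdot \frac{5}{39986} = \frac{66150}{19993}$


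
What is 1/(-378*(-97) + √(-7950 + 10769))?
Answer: 36666/1344392737 - √2819/1344392737 ≈ 2.7234e-5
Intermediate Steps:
1/(-378*(-97) + √(-7950 + 10769)) = 1/(36666 + √2819)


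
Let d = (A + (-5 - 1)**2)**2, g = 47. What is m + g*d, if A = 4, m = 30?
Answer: 75230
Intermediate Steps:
d = 1600 (d = (4 + (-5 - 1)**2)**2 = (4 + (-6)**2)**2 = (4 + 36)**2 = 40**2 = 1600)
m + g*d = 30 + 47*1600 = 30 + 75200 = 75230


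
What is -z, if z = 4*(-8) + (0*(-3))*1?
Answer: 32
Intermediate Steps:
z = -32 (z = -32 + 0*1 = -32 + 0 = -32)
-z = -1*(-32) = 32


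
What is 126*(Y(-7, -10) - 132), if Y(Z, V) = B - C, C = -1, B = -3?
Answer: -16884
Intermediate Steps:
Y(Z, V) = -2 (Y(Z, V) = -3 - 1*(-1) = -3 + 1 = -2)
126*(Y(-7, -10) - 132) = 126*(-2 - 132) = 126*(-134) = -16884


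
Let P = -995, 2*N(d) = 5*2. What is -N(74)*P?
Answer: 4975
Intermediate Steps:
N(d) = 5 (N(d) = (5*2)/2 = (½)*10 = 5)
-N(74)*P = -5*(-995) = -1*(-4975) = 4975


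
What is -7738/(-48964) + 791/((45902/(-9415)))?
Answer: -45536586723/280943191 ≈ -162.08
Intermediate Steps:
-7738/(-48964) + 791/((45902/(-9415))) = -7738*(-1/48964) + 791/((45902*(-1/9415))) = 3869/24482 + 791/(-45902/9415) = 3869/24482 + 791*(-9415/45902) = 3869/24482 - 7447265/45902 = -45536586723/280943191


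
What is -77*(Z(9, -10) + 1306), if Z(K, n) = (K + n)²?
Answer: -100639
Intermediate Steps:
-77*(Z(9, -10) + 1306) = -77*((9 - 10)² + 1306) = -77*((-1)² + 1306) = -77*(1 + 1306) = -77*1307 = -100639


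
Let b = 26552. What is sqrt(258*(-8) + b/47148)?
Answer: I*sqrt(286680231510)/11787 ≈ 45.425*I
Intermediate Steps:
sqrt(258*(-8) + b/47148) = sqrt(258*(-8) + 26552/47148) = sqrt(-2064 + 26552*(1/47148)) = sqrt(-2064 + 6638/11787) = sqrt(-24321730/11787) = I*sqrt(286680231510)/11787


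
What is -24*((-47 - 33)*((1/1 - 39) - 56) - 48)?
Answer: -179328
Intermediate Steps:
-24*((-47 - 33)*((1/1 - 39) - 56) - 48) = -24*(-80*((1 - 39) - 56) - 48) = -24*(-80*(-38 - 56) - 48) = -24*(-80*(-94) - 48) = -24*(7520 - 48) = -24*7472 = -179328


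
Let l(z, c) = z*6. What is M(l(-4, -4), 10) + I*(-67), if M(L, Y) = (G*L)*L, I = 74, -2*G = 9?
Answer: -7550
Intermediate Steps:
G = -9/2 (G = -½*9 = -9/2 ≈ -4.5000)
l(z, c) = 6*z
M(L, Y) = -9*L²/2 (M(L, Y) = (-9*L/2)*L = -9*L²/2)
M(l(-4, -4), 10) + I*(-67) = -9*(6*(-4))²/2 + 74*(-67) = -9/2*(-24)² - 4958 = -9/2*576 - 4958 = -2592 - 4958 = -7550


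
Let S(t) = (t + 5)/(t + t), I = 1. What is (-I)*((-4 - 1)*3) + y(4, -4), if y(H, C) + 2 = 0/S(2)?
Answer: 13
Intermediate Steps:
S(t) = (5 + t)/(2*t) (S(t) = (5 + t)/((2*t)) = (5 + t)*(1/(2*t)) = (5 + t)/(2*t))
y(H, C) = -2 (y(H, C) = -2 + 0/(((1/2)*(5 + 2)/2)) = -2 + 0/(((1/2)*(1/2)*7)) = -2 + 0/(7/4) = -2 + 0*(4/7) = -2 + 0 = -2)
(-I)*((-4 - 1)*3) + y(4, -4) = (-1*1)*((-4 - 1)*3) - 2 = -(-5)*3 - 2 = -1*(-15) - 2 = 15 - 2 = 13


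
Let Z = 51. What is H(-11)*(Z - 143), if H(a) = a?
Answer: 1012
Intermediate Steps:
H(-11)*(Z - 143) = -11*(51 - 143) = -11*(-92) = 1012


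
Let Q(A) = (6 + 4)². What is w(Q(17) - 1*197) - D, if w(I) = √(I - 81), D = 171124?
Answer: -171124 + I*√178 ≈ -1.7112e+5 + 13.342*I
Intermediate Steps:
Q(A) = 100 (Q(A) = 10² = 100)
w(I) = √(-81 + I)
w(Q(17) - 1*197) - D = √(-81 + (100 - 1*197)) - 1*171124 = √(-81 + (100 - 197)) - 171124 = √(-81 - 97) - 171124 = √(-178) - 171124 = I*√178 - 171124 = -171124 + I*√178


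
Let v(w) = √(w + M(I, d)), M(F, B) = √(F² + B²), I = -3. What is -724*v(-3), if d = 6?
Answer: -724*√(-3 + 3*√5) ≈ -1394.2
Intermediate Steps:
M(F, B) = √(B² + F²)
v(w) = √(w + 3*√5) (v(w) = √(w + √(6² + (-3)²)) = √(w + √(36 + 9)) = √(w + √45) = √(w + 3*√5))
-724*v(-3) = -724*√(-3 + 3*√5)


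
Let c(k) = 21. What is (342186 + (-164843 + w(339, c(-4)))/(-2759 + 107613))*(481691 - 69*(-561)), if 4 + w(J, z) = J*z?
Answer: 9335823292783200/52427 ≈ 1.7807e+11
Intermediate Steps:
w(J, z) = -4 + J*z
(342186 + (-164843 + w(339, c(-4)))/(-2759 + 107613))*(481691 - 69*(-561)) = (342186 + (-164843 + (-4 + 339*21))/(-2759 + 107613))*(481691 - 69*(-561)) = (342186 + (-164843 + (-4 + 7119))/104854)*(481691 + 38709) = (342186 + (-164843 + 7115)*(1/104854))*520400 = (342186 - 157728*1/104854)*520400 = (342186 - 78864/52427)*520400 = (17939706558/52427)*520400 = 9335823292783200/52427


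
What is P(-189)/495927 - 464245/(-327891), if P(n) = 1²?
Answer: 76743986002/54203333319 ≈ 1.4159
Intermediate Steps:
P(n) = 1
P(-189)/495927 - 464245/(-327891) = 1/495927 - 464245/(-327891) = 1*(1/495927) - 464245*(-1/327891) = 1/495927 + 464245/327891 = 76743986002/54203333319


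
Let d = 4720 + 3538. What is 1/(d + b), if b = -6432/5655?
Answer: 1885/15564186 ≈ 0.00012111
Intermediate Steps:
b = -2144/1885 (b = -6432*1/5655 = -2144/1885 ≈ -1.1374)
d = 8258
1/(d + b) = 1/(8258 - 2144/1885) = 1/(15564186/1885) = 1885/15564186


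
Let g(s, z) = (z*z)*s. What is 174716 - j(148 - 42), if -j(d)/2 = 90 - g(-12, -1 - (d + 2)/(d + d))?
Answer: 491436464/2809 ≈ 1.7495e+5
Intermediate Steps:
g(s, z) = s*z² (g(s, z) = z²*s = s*z²)
j(d) = -180 - 24*(-1 - (2 + d)/(2*d))² (j(d) = -2*(90 - (-12)*(-1 - (d + 2)/(d + d))²) = -2*(90 - (-12)*(-1 - (2 + d)/(2*d))²) = -2*(90 + 12*(-1 - (2 + d)/(2*d))²) = -180 - 24*(-1 - (2 + d)/(2*d))²)
174716 - j(148 - 42) = 174716 - (-234 - 72/(148 - 42) - 24/(148 - 42)²) = 174716 - (-234 - 72/106 - 24/106²) = 174716 - (-234 - 72*1/106 - 24*1/11236) = 174716 - (-234 - 36/53 - 6/2809) = 174716 - 1*(-659220/2809) = 174716 + 659220/2809 = 491436464/2809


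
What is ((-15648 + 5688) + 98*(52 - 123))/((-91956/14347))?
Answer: 121361273/45978 ≈ 2639.6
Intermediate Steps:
((-15648 + 5688) + 98*(52 - 123))/((-91956/14347)) = (-9960 + 98*(-71))/((-91956*1/14347)) = (-9960 - 6958)/(-91956/14347) = -16918*(-14347/91956) = 121361273/45978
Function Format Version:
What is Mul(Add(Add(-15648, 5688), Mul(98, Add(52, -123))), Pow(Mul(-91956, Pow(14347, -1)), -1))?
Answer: Rational(121361273, 45978) ≈ 2639.6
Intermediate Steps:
Mul(Add(Add(-15648, 5688), Mul(98, Add(52, -123))), Pow(Mul(-91956, Pow(14347, -1)), -1)) = Mul(Add(-9960, Mul(98, -71)), Pow(Mul(-91956, Rational(1, 14347)), -1)) = Mul(Add(-9960, -6958), Pow(Rational(-91956, 14347), -1)) = Mul(-16918, Rational(-14347, 91956)) = Rational(121361273, 45978)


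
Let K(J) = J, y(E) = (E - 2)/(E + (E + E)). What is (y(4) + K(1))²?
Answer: 49/36 ≈ 1.3611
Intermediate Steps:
y(E) = (-2 + E)/(3*E) (y(E) = (-2 + E)/(E + 2*E) = (-2 + E)/((3*E)) = (-2 + E)*(1/(3*E)) = (-2 + E)/(3*E))
(y(4) + K(1))² = ((⅓)*(-2 + 4)/4 + 1)² = ((⅓)*(¼)*2 + 1)² = (⅙ + 1)² = (7/6)² = 49/36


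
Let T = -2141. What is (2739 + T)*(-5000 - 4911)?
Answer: -5926778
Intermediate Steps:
(2739 + T)*(-5000 - 4911) = (2739 - 2141)*(-5000 - 4911) = 598*(-9911) = -5926778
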